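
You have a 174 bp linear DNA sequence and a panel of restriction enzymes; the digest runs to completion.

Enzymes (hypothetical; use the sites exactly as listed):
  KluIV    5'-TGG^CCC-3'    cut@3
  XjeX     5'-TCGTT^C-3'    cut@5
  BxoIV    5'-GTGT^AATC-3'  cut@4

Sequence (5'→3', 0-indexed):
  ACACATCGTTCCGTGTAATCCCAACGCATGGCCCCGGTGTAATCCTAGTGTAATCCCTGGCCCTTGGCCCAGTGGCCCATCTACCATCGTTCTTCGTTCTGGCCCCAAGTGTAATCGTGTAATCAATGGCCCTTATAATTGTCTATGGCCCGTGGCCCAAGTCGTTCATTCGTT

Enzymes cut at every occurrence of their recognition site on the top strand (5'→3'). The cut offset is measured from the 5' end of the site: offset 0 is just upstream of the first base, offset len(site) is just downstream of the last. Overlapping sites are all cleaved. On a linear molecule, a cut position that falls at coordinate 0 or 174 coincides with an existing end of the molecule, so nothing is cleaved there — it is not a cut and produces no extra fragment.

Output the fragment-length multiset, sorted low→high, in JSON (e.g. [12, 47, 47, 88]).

Scan for sites:
  KluIV (TGGCCC, off=3): starts [28, 57, 64, 72, 99, 126, 145, 152] → cuts [31, 60, 67, 75, 102, 129, 148, 155]
  XjeX (TCGTTC, off=5): starts [5, 86, 93, 161] → cuts [10, 91, 98, 166]
  BxoIV (GTGTAATC, off=4): starts [12, 36, 47, 108, 116] → cuts [16, 40, 51, 112, 120]

Pooled cuts: [10, 16, 31, 40, 51, 60, 67, 75, 91, 98, 102, 112, 120, 129, 148, 155, 166]

Fragment lengths:
  [0,10): 10 bp
  [10,16): 6 bp
  [16,31): 15 bp
  [31,40): 9 bp
  [40,51): 11 bp
  [51,60): 9 bp
  [60,67): 7 bp
  [67,75): 8 bp
  [75,91): 16 bp
  [91,98): 7 bp
  [98,102): 4 bp
  [102,112): 10 bp
  [112,120): 8 bp
  [120,129): 9 bp
  [129,148): 19 bp
  [148,155): 7 bp
  [155,166): 11 bp
  [166,174): 8 bp

[4,6,7,7,7,8,8,8,9,9,9,10,10,11,11,15,16,19]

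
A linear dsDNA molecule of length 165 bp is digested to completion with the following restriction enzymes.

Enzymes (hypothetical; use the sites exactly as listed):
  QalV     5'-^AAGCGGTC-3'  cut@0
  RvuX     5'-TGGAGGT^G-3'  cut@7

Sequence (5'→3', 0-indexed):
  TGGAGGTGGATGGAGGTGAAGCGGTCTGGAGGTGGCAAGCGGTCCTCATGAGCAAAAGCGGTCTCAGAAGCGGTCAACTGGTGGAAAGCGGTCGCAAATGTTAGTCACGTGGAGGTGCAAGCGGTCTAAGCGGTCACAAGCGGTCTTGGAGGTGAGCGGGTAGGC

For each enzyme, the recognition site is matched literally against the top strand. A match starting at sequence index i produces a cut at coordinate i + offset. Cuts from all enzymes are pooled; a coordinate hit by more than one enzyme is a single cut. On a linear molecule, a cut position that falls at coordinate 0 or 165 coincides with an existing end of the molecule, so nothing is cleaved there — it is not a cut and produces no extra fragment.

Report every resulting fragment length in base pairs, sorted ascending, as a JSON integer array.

[1,2,3,7,9,10,10,12,12,15,16,18,19,31]

Per-enzyme occurrences:
  QalV (AAGCGGTC, off=0): starts [18, 36, 55, 67, 85, 118, 127, 137] → cuts [18, 36, 55, 67, 85, 118, 127, 137]
  RvuX (TGGAGGTG, off=7): starts [0, 10, 26, 109, 146] → cuts [7, 17, 33, 116, 153]

All cut coordinates (distinct, sorted): [7, 17, 18, 33, 36, 55, 67, 85, 116, 118, 127, 137, 153]

Fragment lengths:
  [0,7): 7 bp
  [7,17): 10 bp
  [17,18): 1 bp
  [18,33): 15 bp
  [33,36): 3 bp
  [36,55): 19 bp
  [55,67): 12 bp
  [67,85): 18 bp
  [85,116): 31 bp
  [116,118): 2 bp
  [118,127): 9 bp
  [127,137): 10 bp
  [137,153): 16 bp
  [153,165): 12 bp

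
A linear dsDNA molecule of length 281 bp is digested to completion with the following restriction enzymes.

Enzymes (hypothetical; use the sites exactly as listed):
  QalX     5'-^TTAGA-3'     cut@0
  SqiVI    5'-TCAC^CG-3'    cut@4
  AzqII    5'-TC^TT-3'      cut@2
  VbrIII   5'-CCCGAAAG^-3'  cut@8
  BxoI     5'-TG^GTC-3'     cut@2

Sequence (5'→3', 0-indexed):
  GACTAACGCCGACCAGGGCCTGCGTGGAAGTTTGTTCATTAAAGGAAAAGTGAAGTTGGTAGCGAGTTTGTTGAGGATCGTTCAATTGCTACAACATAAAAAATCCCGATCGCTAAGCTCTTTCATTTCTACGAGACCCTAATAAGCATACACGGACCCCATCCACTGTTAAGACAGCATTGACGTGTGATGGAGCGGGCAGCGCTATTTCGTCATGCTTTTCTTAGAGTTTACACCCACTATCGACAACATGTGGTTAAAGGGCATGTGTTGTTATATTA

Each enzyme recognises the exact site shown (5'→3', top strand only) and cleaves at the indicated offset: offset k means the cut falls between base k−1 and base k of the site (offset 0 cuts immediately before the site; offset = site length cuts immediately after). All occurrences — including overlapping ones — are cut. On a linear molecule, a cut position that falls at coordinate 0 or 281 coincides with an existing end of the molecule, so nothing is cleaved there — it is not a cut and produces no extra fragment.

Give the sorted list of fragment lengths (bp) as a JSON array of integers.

[58,103,120]

Per-enzyme occurrences:
  QalX TTAGA/0: at [223] ⇒ [223]
  SqiVI (TCACCG, off=4): no sites
  AzqII TCTT/2: at [118, 221] ⇒ [120, 223]
  VbrIII (CCCGAAAG, off=8): no sites
  BxoI (TGGTC, off=2): no sites

All cut coordinates (distinct, sorted): [120, 223]

Fragment lengths:
  [0,120): 120 bp
  [120,223): 103 bp
  [223,281): 58 bp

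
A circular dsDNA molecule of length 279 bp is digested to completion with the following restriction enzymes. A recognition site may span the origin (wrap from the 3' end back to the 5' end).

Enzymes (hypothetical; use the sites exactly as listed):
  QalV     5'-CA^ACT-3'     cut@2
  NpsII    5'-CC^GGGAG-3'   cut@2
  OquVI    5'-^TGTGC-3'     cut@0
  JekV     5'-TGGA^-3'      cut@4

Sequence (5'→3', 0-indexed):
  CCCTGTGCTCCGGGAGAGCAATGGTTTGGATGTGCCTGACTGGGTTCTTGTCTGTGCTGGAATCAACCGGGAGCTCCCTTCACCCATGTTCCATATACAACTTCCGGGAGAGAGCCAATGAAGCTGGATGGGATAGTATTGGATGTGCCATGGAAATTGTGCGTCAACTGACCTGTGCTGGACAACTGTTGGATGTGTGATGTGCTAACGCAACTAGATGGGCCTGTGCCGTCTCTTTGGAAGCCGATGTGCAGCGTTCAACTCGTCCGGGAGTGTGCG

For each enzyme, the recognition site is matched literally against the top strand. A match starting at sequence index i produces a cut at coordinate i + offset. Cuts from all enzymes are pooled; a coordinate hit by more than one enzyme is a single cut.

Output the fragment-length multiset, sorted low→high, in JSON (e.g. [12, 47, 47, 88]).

[2,3,5,6,6,7,7,7,8,8,9,9,9,9,9,11,12,12,13,15,17,19,22,23,31]

Scan for sites:
  QalV CAACT/2: at [97, 164, 182, 210, 258] ⇒ [99, 166, 184, 212, 260]
  NpsII CCGGGAG/2: at [9, 66, 103, 266] ⇒ [11, 68, 105, 268]
  OquVI TGTGC/0: at [3, 30, 52, 143, 157, 173, 200, 224, 247, 273] ⇒ [3, 30, 52, 143, 157, 173, 200, 224, 247, 273]
  JekV TGGA/4: at [26, 57, 124, 139, 150, 178, 189, 237] ⇒ [30, 61, 128, 143, 154, 182, 193, 241]

All cut coordinates (distinct, sorted): [3, 11, 30, 52, 61, 68, 99, 105, 128, 143, 154, 157, 166, 173, 182, 184, 193, 200, 212, 224, 241, 247, 260, 268, 273]

Fragment lengths:
  3→11: 8 bp
  11→30: 19 bp
  30→52: 22 bp
  52→61: 9 bp
  61→68: 7 bp
  68→99: 31 bp
  99→105: 6 bp
  105→128: 23 bp
  128→143: 15 bp
  143→154: 11 bp
  154→157: 3 bp
  157→166: 9 bp
  166→173: 7 bp
  173→182: 9 bp
  182→184: 2 bp
  184→193: 9 bp
  193→200: 7 bp
  200→212: 12 bp
  212→224: 12 bp
  224→241: 17 bp
  241→247: 6 bp
  247→260: 13 bp
  260→268: 8 bp
  268→273: 5 bp
  273→3 (wrap): 279-273+3 = 9 bp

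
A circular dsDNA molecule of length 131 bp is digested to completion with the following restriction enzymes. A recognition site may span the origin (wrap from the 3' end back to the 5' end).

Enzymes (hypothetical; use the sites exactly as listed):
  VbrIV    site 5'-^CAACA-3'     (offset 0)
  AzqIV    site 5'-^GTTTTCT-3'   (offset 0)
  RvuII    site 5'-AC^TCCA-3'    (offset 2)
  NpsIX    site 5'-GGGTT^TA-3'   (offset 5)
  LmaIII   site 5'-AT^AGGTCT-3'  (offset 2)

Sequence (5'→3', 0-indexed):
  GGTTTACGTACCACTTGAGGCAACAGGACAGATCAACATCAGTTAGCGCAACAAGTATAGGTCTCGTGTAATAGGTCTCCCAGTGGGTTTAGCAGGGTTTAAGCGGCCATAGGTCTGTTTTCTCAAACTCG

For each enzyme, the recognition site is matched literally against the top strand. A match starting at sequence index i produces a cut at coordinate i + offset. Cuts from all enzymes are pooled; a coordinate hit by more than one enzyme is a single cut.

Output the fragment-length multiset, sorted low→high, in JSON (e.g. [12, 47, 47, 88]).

Site scan:
  VbrIV CAACA/0: at [20, 33, 48] ⇒ [20, 33, 48]
  AzqIV GTTTTCT/0: at [116] ⇒ [116]
  RvuII (ACTCCA, off=2): no sites
  NpsIX GGGTTTA/5: at [84, 94, 130] ⇒ [4, 89, 99]
  LmaIII ATAGGTCT/2: at [56, 70, 108] ⇒ [58, 72, 110]

All cut coordinates (distinct, sorted): [4, 20, 33, 48, 58, 72, 89, 99, 110, 116]

Fragments:
  4→20: 16 bp
  20→33: 13 bp
  33→48: 15 bp
  48→58: 10 bp
  58→72: 14 bp
  72→89: 17 bp
  89→99: 10 bp
  99→110: 11 bp
  110→116: 6 bp
  116→4 (wrap): 131-116+4 = 19 bp

[6,10,10,11,13,14,15,16,17,19]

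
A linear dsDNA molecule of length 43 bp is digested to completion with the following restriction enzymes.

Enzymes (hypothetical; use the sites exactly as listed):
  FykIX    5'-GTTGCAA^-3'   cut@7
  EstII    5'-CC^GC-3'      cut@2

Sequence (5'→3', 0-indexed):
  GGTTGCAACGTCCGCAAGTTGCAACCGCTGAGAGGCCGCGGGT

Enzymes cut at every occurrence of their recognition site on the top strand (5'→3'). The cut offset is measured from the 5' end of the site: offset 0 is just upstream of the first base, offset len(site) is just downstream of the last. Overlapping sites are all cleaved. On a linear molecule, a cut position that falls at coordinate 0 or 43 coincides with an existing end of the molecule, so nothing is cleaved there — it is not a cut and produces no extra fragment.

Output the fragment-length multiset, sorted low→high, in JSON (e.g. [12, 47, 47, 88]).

Per-enzyme occurrences:
  FykIX (GTTGCAA, off=7): starts [1, 17] → cuts [8, 24]
  EstII (CCGC, off=2): starts [11, 24, 35] → cuts [13, 26, 37]

All cut coordinates (distinct, sorted): [8, 13, 24, 26, 37]

Fragment lengths:
  [0,8): 8 bp
  [8,13): 5 bp
  [13,24): 11 bp
  [24,26): 2 bp
  [26,37): 11 bp
  [37,43): 6 bp

[2,5,6,8,11,11]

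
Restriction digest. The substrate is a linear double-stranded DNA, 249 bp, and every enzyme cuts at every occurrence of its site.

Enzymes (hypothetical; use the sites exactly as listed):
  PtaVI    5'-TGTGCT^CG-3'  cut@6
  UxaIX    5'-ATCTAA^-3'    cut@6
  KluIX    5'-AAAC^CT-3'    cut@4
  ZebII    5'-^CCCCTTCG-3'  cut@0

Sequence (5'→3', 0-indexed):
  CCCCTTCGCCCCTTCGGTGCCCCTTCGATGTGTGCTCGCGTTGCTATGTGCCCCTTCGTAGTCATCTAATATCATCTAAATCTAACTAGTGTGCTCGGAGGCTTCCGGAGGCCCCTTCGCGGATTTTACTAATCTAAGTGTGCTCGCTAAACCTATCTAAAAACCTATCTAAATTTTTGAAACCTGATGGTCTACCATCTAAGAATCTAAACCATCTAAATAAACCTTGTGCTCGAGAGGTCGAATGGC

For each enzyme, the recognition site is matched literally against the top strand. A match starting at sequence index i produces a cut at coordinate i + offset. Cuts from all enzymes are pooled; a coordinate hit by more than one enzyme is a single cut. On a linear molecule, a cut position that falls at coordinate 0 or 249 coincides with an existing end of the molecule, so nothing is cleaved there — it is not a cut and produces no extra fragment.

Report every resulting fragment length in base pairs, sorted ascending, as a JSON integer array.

Site scan:
  PtaVI (TGTGCTCG, off=6): starts [30, 89, 138, 227] → cuts [36, 95, 144, 233]
  UxaIX (ATCTAA, off=6): starts [63, 73, 79, 131, 154, 166, 196, 204, 213] → cuts [69, 79, 85, 137, 160, 172, 202, 210, 219]
  KluIX (AAACCT, off=4): starts [148, 160, 179, 221] → cuts [152, 164, 183, 225]
  ZebII (CCCCTTCG, off=0): starts [0, 8, 19, 50, 111] → cuts [8, 19, 50, 111] (position 0 is a terminus of the linear molecule — no cut)

All cut coordinates (distinct, sorted): [8, 19, 36, 50, 69, 79, 85, 95, 111, 137, 144, 152, 160, 164, 172, 183, 202, 210, 219, 225, 233]

Fragment lengths:
  [0,8): 8 bp
  [8,19): 11 bp
  [19,36): 17 bp
  [36,50): 14 bp
  [50,69): 19 bp
  [69,79): 10 bp
  [79,85): 6 bp
  [85,95): 10 bp
  [95,111): 16 bp
  [111,137): 26 bp
  [137,144): 7 bp
  [144,152): 8 bp
  [152,160): 8 bp
  [160,164): 4 bp
  [164,172): 8 bp
  [172,183): 11 bp
  [183,202): 19 bp
  [202,210): 8 bp
  [210,219): 9 bp
  [219,225): 6 bp
  [225,233): 8 bp
  [233,249): 16 bp

[4,6,6,7,8,8,8,8,8,8,9,10,10,11,11,14,16,16,17,19,19,26]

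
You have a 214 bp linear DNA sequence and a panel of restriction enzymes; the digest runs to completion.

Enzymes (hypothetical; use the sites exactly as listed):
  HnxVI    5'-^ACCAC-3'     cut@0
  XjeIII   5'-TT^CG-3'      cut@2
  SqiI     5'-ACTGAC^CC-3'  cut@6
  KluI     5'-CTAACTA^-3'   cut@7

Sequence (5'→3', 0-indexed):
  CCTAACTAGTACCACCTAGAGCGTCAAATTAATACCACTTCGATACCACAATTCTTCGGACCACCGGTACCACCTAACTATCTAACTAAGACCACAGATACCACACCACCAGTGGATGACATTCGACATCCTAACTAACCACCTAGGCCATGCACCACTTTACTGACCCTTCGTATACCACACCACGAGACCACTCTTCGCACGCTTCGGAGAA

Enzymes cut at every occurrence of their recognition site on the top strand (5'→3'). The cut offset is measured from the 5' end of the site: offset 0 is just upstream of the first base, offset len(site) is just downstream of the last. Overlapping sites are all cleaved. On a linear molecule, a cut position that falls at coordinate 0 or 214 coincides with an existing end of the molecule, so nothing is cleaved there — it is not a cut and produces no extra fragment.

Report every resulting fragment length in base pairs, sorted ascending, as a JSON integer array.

[2,2,3,4,4,5,5,5,7,7,8,8,8,9,9,9,9,12,12,14,14,16,19,23]

Scan for sites:
  HnxVI ACCAC/0: at [10, 33, 44, 59, 68, 90, 99, 104, 137, 153, 176, 181, 189] ⇒ [10, 33, 44, 59, 68, 90, 99, 104, 137, 153, 176, 181, 189]
  XjeIII TTCG/2: at [38, 54, 121, 169, 196, 205] ⇒ [40, 56, 123, 171, 198, 207]
  SqiI ACTGACCC/6: at [161] ⇒ [167]
  KluI CTAACTA/7: at [1, 73, 81, 130] ⇒ [8, 80, 88, 137]

Pooled cuts: [8, 10, 33, 40, 44, 56, 59, 68, 80, 88, 90, 99, 104, 123, 137, 153, 167, 171, 176, 181, 189, 198, 207]

Fragment lengths:
  [0,8): 8 bp
  [8,10): 2 bp
  [10,33): 23 bp
  [33,40): 7 bp
  [40,44): 4 bp
  [44,56): 12 bp
  [56,59): 3 bp
  [59,68): 9 bp
  [68,80): 12 bp
  [80,88): 8 bp
  [88,90): 2 bp
  [90,99): 9 bp
  [99,104): 5 bp
  [104,123): 19 bp
  [123,137): 14 bp
  [137,153): 16 bp
  [153,167): 14 bp
  [167,171): 4 bp
  [171,176): 5 bp
  [176,181): 5 bp
  [181,189): 8 bp
  [189,198): 9 bp
  [198,207): 9 bp
  [207,214): 7 bp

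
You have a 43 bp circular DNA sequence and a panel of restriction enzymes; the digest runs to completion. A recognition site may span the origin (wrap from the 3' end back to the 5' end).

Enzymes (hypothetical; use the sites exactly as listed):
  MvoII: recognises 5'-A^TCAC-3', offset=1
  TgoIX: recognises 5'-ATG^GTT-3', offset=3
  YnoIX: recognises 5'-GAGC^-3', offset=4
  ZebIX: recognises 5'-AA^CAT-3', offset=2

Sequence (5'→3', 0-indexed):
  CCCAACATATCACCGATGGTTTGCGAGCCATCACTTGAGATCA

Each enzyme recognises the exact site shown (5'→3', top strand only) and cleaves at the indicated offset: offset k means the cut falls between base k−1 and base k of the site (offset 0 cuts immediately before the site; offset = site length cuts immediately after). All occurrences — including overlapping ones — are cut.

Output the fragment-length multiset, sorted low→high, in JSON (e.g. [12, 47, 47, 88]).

[2,4,8,9,10,10]

Per-enzyme occurrences:
  MvoII (ATCAC, off=1): starts [8, 29, 39] → cuts [9, 30, 40]
  TgoIX (ATGGTT, off=3): starts [15] → cuts [18]
  YnoIX (GAGC, off=4): starts [24] → cuts [28]
  ZebIX (AACAT, off=2): starts [3] → cuts [5]

Pooled cuts: [5, 9, 18, 28, 30, 40]

Fragments:
  5→9: 4 bp
  9→18: 9 bp
  18→28: 10 bp
  28→30: 2 bp
  30→40: 10 bp
  40→5 (wrap): 43-40+5 = 8 bp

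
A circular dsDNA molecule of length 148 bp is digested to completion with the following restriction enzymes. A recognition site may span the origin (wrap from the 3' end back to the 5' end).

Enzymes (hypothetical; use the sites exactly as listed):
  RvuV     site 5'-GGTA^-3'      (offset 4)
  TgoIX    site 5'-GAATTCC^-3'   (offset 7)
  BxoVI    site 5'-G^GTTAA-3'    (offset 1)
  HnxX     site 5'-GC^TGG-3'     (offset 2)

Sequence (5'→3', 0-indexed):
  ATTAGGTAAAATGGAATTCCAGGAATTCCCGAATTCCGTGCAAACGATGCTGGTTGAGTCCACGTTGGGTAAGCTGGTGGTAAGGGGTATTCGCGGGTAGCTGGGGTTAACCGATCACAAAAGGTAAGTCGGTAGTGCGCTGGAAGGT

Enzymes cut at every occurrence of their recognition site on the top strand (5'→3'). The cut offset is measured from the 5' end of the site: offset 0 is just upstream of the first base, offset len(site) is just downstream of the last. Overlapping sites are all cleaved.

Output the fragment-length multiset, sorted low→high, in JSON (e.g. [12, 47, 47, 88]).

Per-enzyme occurrences:
  RvuV (GGTA, off=4): starts [4, 67, 78, 85, 95, 122, 130, 145] → cuts [1, 8, 71, 82, 89, 99, 126, 134]
  TgoIX (GAATTCC, off=7): starts [13, 22, 30] → cuts [20, 29, 37]
  BxoVI (GGTTAA, off=1): starts [104] → cuts [105]
  HnxX (GCTGG, off=2): starts [48, 72, 99, 138] → cuts [50, 74, 101, 140]

All cut coordinates (distinct, sorted): [1, 8, 20, 29, 37, 50, 71, 74, 82, 89, 99, 101, 105, 126, 134, 140]

Fragments:
  1→8: 7 bp
  8→20: 12 bp
  20→29: 9 bp
  29→37: 8 bp
  37→50: 13 bp
  50→71: 21 bp
  71→74: 3 bp
  74→82: 8 bp
  82→89: 7 bp
  89→99: 10 bp
  99→101: 2 bp
  101→105: 4 bp
  105→126: 21 bp
  126→134: 8 bp
  134→140: 6 bp
  140→1 (wrap): 148-140+1 = 9 bp

[2,3,4,6,7,7,8,8,8,9,9,10,12,13,21,21]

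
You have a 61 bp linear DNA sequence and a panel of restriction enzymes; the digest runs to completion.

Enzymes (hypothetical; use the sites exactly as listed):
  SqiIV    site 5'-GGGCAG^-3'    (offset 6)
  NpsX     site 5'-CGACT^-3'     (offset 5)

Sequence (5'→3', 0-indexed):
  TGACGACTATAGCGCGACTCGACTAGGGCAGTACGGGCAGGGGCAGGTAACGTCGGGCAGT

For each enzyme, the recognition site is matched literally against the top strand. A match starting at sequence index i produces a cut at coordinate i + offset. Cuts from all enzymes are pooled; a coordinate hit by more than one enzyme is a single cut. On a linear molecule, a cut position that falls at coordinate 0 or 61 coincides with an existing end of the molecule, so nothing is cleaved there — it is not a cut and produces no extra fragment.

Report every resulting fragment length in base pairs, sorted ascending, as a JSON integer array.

[1,5,6,7,8,9,11,14]

Site scan:
  SqiIV GGGCAG/6: at [25, 34, 40, 54] ⇒ [31, 40, 46, 60]
  NpsX CGACT/5: at [3, 14, 19] ⇒ [8, 19, 24]

Pooled cuts: [8, 19, 24, 31, 40, 46, 60]

Fragment lengths:
  [0,8): 8 bp
  [8,19): 11 bp
  [19,24): 5 bp
  [24,31): 7 bp
  [31,40): 9 bp
  [40,46): 6 bp
  [46,60): 14 bp
  [60,61): 1 bp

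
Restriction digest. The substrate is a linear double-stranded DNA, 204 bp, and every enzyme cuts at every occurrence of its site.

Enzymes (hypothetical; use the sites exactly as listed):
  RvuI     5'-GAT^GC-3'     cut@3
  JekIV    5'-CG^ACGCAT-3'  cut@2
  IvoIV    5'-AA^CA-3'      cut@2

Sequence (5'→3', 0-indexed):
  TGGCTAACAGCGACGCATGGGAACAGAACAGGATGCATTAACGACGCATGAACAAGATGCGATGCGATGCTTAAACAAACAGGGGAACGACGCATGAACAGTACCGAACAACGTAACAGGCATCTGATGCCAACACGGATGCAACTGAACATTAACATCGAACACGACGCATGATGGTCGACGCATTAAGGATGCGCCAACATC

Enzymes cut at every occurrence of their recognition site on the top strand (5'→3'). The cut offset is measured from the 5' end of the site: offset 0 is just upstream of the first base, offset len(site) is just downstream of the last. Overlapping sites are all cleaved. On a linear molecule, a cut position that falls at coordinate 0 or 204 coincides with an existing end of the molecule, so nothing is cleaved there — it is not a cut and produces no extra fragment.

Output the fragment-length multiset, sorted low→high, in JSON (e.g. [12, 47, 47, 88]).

[4,4,4,5,5,5,5,5,6,6,6,7,7,7,7,7,8,9,9,9,9,10,10,11,12,13,14]

Per-enzyme occurrences:
  RvuI GATGC/3: at [31, 55, 60, 65, 125, 137, 190] ⇒ [34, 58, 63, 68, 128, 140, 193]
  JekIV CGACGCAT/2: at [10, 41, 87, 164, 178] ⇒ [12, 43, 89, 166, 180]
  IvoIV AACA/2: at [5, 21, 26, 50, 73, 77, 96, 106, 114, 131, 147, 153, 160, 198] ⇒ [7, 23, 28, 52, 75, 79, 98, 108, 116, 133, 149, 155, 162, 200]

All cut coordinates (distinct, sorted): [7, 12, 23, 28, 34, 43, 52, 58, 63, 68, 75, 79, 89, 98, 108, 116, 128, 133, 140, 149, 155, 162, 166, 180, 193, 200]

Fragment lengths:
  [0,7): 7 bp
  [7,12): 5 bp
  [12,23): 11 bp
  [23,28): 5 bp
  [28,34): 6 bp
  [34,43): 9 bp
  [43,52): 9 bp
  [52,58): 6 bp
  [58,63): 5 bp
  [63,68): 5 bp
  [68,75): 7 bp
  [75,79): 4 bp
  [79,89): 10 bp
  [89,98): 9 bp
  [98,108): 10 bp
  [108,116): 8 bp
  [116,128): 12 bp
  [128,133): 5 bp
  [133,140): 7 bp
  [140,149): 9 bp
  [149,155): 6 bp
  [155,162): 7 bp
  [162,166): 4 bp
  [166,180): 14 bp
  [180,193): 13 bp
  [193,200): 7 bp
  [200,204): 4 bp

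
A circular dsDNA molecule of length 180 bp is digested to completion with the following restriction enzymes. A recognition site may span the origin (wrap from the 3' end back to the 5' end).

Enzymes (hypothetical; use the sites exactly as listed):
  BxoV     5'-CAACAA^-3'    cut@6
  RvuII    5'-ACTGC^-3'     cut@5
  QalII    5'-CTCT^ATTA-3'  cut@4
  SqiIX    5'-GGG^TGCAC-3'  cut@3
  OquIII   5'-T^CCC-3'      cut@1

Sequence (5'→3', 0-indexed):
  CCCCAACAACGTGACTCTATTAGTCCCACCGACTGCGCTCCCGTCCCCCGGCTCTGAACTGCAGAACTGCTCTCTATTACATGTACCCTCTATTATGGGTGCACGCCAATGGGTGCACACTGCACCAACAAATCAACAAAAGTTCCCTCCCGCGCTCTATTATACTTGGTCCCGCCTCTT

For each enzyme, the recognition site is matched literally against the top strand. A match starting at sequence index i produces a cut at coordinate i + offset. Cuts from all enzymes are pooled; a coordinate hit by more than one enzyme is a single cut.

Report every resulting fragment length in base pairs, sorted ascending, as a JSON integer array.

Scan for sites:
  BxoV (CAACAA, off=6): starts [3, 125, 133] → cuts [9, 131, 139]
  RvuII (ACTGC, off=5): starts [31, 57, 65, 118] → cuts [36, 62, 70, 123]
  QalII (CTCTATTA, off=4): starts [14, 71, 87, 154] → cuts [18, 75, 91, 158]
  SqiIX (GGGTGCAC, off=3): starts [96, 110] → cuts [99, 113]
  OquIII (TCCC, off=1): starts [23, 38, 43, 143, 147, 169, 179] → cuts [0, 24, 39, 44, 144, 148, 170]

All cut coordinates (distinct, sorted): [0, 9, 18, 24, 36, 39, 44, 62, 70, 75, 91, 99, 113, 123, 131, 139, 144, 148, 158, 170]

Fragments:
  0→9: 9 bp
  9→18: 9 bp
  18→24: 6 bp
  24→36: 12 bp
  36→39: 3 bp
  39→44: 5 bp
  44→62: 18 bp
  62→70: 8 bp
  70→75: 5 bp
  75→91: 16 bp
  91→99: 8 bp
  99→113: 14 bp
  113→123: 10 bp
  123→131: 8 bp
  131→139: 8 bp
  139→144: 5 bp
  144→148: 4 bp
  148→158: 10 bp
  158→170: 12 bp
  170→0 (wrap): 180-170+0 = 10 bp

[3,4,5,5,5,6,8,8,8,8,9,9,10,10,10,12,12,14,16,18]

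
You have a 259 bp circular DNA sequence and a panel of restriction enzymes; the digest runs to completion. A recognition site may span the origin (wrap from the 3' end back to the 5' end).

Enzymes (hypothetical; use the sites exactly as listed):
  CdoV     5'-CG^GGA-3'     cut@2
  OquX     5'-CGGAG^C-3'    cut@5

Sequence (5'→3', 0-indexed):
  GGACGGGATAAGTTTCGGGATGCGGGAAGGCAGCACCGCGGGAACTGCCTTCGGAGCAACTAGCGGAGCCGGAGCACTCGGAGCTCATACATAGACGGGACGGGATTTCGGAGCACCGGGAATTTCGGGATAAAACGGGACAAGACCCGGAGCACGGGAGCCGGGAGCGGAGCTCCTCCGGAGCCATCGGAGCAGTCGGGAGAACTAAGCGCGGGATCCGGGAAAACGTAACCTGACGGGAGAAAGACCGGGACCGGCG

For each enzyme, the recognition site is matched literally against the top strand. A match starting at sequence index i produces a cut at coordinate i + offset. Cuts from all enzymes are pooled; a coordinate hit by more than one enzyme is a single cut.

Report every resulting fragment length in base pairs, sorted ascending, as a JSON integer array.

Site scan:
  CdoV CGGGA/2: at [3, 15, 22, 38, 95, 100, 116, 125, 135, 154, 161, 196, 211, 218, 236, 248, 257] ⇒ [0, 5, 17, 24, 40, 97, 102, 118, 127, 137, 156, 163, 198, 213, 220, 238, 250]
  OquX CGGAGC/5: at [51, 63, 69, 78, 108, 147, 167, 178, 187] ⇒ [56, 68, 74, 83, 113, 152, 172, 183, 192]

Pooled cuts: [0, 5, 17, 24, 40, 56, 68, 74, 83, 97, 102, 113, 118, 127, 137, 152, 156, 163, 172, 183, 192, 198, 213, 220, 238, 250]

Fragment lengths:
  0→5: 5 bp
  5→17: 12 bp
  17→24: 7 bp
  24→40: 16 bp
  40→56: 16 bp
  56→68: 12 bp
  68→74: 6 bp
  74→83: 9 bp
  83→97: 14 bp
  97→102: 5 bp
  102→113: 11 bp
  113→118: 5 bp
  118→127: 9 bp
  127→137: 10 bp
  137→152: 15 bp
  152→156: 4 bp
  156→163: 7 bp
  163→172: 9 bp
  172→183: 11 bp
  183→192: 9 bp
  192→198: 6 bp
  198→213: 15 bp
  213→220: 7 bp
  220→238: 18 bp
  238→250: 12 bp
  250→0 (wrap): 259-250+0 = 9 bp

[4,5,5,5,6,6,7,7,7,9,9,9,9,9,10,11,11,12,12,12,14,15,15,16,16,18]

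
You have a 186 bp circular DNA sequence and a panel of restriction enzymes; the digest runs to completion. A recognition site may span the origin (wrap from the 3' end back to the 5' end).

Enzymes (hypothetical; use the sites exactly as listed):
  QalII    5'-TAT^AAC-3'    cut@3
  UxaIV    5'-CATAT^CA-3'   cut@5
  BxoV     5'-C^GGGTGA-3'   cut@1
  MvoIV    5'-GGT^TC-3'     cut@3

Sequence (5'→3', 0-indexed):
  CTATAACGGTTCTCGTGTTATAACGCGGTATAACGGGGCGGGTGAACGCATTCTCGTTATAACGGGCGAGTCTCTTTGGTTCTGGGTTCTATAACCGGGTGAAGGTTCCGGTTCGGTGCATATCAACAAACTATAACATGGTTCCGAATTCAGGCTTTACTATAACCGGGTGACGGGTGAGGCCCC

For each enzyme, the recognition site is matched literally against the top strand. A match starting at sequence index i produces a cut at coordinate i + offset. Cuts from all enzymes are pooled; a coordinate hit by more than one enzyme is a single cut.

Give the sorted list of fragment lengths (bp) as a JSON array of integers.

Site scan:
  QalII (TATAAC, off=3): starts [1, 18, 28, 57, 89, 131, 160] → cuts [4, 21, 31, 60, 92, 134, 163]
  UxaIV (CATATCA, off=5): starts [118] → cuts [123]
  BxoV (CGGGTGA, off=1): starts [38, 95, 166, 173] → cuts [39, 96, 167, 174]
  MvoIV (GGTTC, off=3): starts [7, 77, 84, 103, 109, 139] → cuts [10, 80, 87, 106, 112, 142]

Pooled cuts: [4, 10, 21, 31, 39, 60, 80, 87, 92, 96, 106, 112, 123, 134, 142, 163, 167, 174]

Fragments:
  4→10: 6 bp
  10→21: 11 bp
  21→31: 10 bp
  31→39: 8 bp
  39→60: 21 bp
  60→80: 20 bp
  80→87: 7 bp
  87→92: 5 bp
  92→96: 4 bp
  96→106: 10 bp
  106→112: 6 bp
  112→123: 11 bp
  123→134: 11 bp
  134→142: 8 bp
  142→163: 21 bp
  163→167: 4 bp
  167→174: 7 bp
  174→4 (wrap): 186-174+4 = 16 bp

[4,4,5,6,6,7,7,8,8,10,10,11,11,11,16,20,21,21]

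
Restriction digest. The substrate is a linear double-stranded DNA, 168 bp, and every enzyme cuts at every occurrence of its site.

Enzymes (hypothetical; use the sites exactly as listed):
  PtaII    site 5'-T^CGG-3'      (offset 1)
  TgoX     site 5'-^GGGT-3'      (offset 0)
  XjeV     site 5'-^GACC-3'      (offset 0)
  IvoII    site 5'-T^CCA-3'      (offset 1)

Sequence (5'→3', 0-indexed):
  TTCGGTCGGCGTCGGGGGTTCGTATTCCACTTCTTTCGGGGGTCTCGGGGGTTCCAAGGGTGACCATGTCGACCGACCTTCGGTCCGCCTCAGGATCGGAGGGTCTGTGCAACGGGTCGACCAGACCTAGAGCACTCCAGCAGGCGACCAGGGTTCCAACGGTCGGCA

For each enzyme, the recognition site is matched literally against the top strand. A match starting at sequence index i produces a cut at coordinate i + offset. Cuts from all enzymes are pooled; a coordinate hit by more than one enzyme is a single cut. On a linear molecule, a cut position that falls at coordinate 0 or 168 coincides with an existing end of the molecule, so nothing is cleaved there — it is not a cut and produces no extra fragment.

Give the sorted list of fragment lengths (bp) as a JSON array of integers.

[2,3,3,3,4,4,4,4,4,5,5,5,5,5,5,6,6,6,8,9,9,10,11,13,13,16]

Site scan:
  PtaII (TCGG, off=1): starts [1, 5, 11, 35, 44, 79, 95, 162] → cuts [2, 6, 12, 36, 45, 80, 96, 163]
  TgoX (GGGT, off=0): starts [15, 39, 48, 57, 100, 113, 150] → cuts [15, 39, 48, 57, 100, 113, 150]
  XjeV (GACC, off=0): starts [61, 70, 74, 118, 123, 145] → cuts [61, 70, 74, 118, 123, 145]
  IvoII (TCCA, off=1): starts [25, 52, 135, 154] → cuts [26, 53, 136, 155]

All cut coordinates (distinct, sorted): [2, 6, 12, 15, 26, 36, 39, 45, 48, 53, 57, 61, 70, 74, 80, 96, 100, 113, 118, 123, 136, 145, 150, 155, 163]

Fragment lengths:
  [0,2): 2 bp
  [2,6): 4 bp
  [6,12): 6 bp
  [12,15): 3 bp
  [15,26): 11 bp
  [26,36): 10 bp
  [36,39): 3 bp
  [39,45): 6 bp
  [45,48): 3 bp
  [48,53): 5 bp
  [53,57): 4 bp
  [57,61): 4 bp
  [61,70): 9 bp
  [70,74): 4 bp
  [74,80): 6 bp
  [80,96): 16 bp
  [96,100): 4 bp
  [100,113): 13 bp
  [113,118): 5 bp
  [118,123): 5 bp
  [123,136): 13 bp
  [136,145): 9 bp
  [145,150): 5 bp
  [150,155): 5 bp
  [155,163): 8 bp
  [163,168): 5 bp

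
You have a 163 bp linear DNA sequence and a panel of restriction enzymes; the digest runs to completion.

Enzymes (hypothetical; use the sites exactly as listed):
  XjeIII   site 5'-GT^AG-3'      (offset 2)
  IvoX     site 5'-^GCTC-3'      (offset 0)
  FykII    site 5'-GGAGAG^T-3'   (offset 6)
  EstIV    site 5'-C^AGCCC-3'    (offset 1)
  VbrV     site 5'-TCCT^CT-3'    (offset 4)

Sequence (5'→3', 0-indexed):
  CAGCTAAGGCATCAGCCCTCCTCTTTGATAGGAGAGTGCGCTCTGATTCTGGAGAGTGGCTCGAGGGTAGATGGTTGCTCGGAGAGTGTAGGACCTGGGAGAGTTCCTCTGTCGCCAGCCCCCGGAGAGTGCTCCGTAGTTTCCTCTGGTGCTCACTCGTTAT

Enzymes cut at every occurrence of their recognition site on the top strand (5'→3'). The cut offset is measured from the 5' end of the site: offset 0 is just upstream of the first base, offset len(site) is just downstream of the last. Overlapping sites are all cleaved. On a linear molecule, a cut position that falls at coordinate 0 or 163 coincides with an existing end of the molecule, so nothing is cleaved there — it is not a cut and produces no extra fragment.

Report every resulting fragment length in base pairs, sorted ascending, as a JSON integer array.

Scan for sites:
  XjeIII (GTAG, off=2): starts [66, 87, 135] → cuts [68, 89, 137]
  IvoX (GCTC, off=0): starts [39, 58, 76, 130, 150] → cuts [39, 58, 76, 130, 150]
  FykII (GGAGAGT, off=6): starts [30, 50, 80, 97, 123] → cuts [36, 56, 86, 103, 129]
  EstIV (CAGCCC, off=1): starts [12, 115] → cuts [13, 116]
  VbrV (TCCTCT, off=4): starts [18, 104, 141] → cuts [22, 108, 145]

All cut coordinates (distinct, sorted): [13, 22, 36, 39, 56, 58, 68, 76, 86, 89, 103, 108, 116, 129, 130, 137, 145, 150]

Fragments:
  [0,13): 13 bp
  [13,22): 9 bp
  [22,36): 14 bp
  [36,39): 3 bp
  [39,56): 17 bp
  [56,58): 2 bp
  [58,68): 10 bp
  [68,76): 8 bp
  [76,86): 10 bp
  [86,89): 3 bp
  [89,103): 14 bp
  [103,108): 5 bp
  [108,116): 8 bp
  [116,129): 13 bp
  [129,130): 1 bp
  [130,137): 7 bp
  [137,145): 8 bp
  [145,150): 5 bp
  [150,163): 13 bp

[1,2,3,3,5,5,7,8,8,8,9,10,10,13,13,13,14,14,17]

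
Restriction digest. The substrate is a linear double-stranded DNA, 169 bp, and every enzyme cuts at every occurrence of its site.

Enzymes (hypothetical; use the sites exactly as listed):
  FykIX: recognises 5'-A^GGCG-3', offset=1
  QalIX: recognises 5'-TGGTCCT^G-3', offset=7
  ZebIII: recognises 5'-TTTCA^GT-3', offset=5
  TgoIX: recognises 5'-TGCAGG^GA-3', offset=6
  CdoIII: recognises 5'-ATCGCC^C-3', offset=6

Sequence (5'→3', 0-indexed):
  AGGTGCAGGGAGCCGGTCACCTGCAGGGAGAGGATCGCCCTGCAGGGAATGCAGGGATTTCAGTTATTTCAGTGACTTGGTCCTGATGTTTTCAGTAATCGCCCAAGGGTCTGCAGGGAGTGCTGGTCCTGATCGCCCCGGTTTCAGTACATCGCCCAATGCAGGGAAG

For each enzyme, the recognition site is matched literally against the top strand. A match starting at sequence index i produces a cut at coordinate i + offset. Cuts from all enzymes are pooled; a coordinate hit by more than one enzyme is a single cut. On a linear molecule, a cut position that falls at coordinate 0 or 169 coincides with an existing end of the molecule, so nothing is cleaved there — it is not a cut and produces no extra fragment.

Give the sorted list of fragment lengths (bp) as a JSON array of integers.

[4,7,7,7,9,9,9,9,9,9,10,10,12,13,13,14,18]

Scan for sites:
  FykIX (AGGCG, off=1): no sites
  QalIX (TGGTCCTG, off=7): starts [77, 123] → cuts [84, 130]
  ZebIII (TTTCAGT, off=5): starts [57, 66, 89, 141] → cuts [62, 71, 94, 146]
  TgoIX (TGCAGGGA, off=6): starts [3, 21, 40, 49, 111, 159] → cuts [9, 27, 46, 55, 117, 165]
  CdoIII (ATCGCCC, off=6): starts [33, 97, 131, 150] → cuts [39, 103, 137, 156]

All cut coordinates (distinct, sorted): [9, 27, 39, 46, 55, 62, 71, 84, 94, 103, 117, 130, 137, 146, 156, 165]

Fragments:
  [0,9): 9 bp
  [9,27): 18 bp
  [27,39): 12 bp
  [39,46): 7 bp
  [46,55): 9 bp
  [55,62): 7 bp
  [62,71): 9 bp
  [71,84): 13 bp
  [84,94): 10 bp
  [94,103): 9 bp
  [103,117): 14 bp
  [117,130): 13 bp
  [130,137): 7 bp
  [137,146): 9 bp
  [146,156): 10 bp
  [156,165): 9 bp
  [165,169): 4 bp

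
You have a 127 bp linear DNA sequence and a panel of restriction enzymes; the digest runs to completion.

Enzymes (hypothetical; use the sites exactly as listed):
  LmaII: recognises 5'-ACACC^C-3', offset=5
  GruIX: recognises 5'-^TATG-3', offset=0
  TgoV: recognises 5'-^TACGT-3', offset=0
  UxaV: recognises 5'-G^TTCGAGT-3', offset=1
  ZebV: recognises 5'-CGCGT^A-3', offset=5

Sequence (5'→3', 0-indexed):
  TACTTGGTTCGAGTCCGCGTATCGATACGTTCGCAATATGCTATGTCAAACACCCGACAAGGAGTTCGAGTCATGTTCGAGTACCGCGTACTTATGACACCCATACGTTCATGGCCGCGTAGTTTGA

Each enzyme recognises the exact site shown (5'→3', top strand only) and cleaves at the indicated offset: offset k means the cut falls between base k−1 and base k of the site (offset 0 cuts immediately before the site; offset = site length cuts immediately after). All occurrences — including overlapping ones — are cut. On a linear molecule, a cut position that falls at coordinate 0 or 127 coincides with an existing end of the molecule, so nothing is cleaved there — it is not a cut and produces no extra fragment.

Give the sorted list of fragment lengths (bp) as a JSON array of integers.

Scan for sites:
  LmaII ACACCC/5: at [49, 96] ⇒ [54, 101]
  GruIX TATG/0: at [36, 41, 92] ⇒ [36, 41, 92]
  TgoV TACGT/0: at [25, 103] ⇒ [25, 103]
  UxaV GTTCGAGT/1: at [6, 63, 74] ⇒ [7, 64, 75]
  ZebV CGCGTA/5: at [15, 84, 115] ⇒ [20, 89, 120]

All cut coordinates (distinct, sorted): [7, 20, 25, 36, 41, 54, 64, 75, 89, 92, 101, 103, 120]

Fragments:
  [0,7): 7 bp
  [7,20): 13 bp
  [20,25): 5 bp
  [25,36): 11 bp
  [36,41): 5 bp
  [41,54): 13 bp
  [54,64): 10 bp
  [64,75): 11 bp
  [75,89): 14 bp
  [89,92): 3 bp
  [92,101): 9 bp
  [101,103): 2 bp
  [103,120): 17 bp
  [120,127): 7 bp

[2,3,5,5,7,7,9,10,11,11,13,13,14,17]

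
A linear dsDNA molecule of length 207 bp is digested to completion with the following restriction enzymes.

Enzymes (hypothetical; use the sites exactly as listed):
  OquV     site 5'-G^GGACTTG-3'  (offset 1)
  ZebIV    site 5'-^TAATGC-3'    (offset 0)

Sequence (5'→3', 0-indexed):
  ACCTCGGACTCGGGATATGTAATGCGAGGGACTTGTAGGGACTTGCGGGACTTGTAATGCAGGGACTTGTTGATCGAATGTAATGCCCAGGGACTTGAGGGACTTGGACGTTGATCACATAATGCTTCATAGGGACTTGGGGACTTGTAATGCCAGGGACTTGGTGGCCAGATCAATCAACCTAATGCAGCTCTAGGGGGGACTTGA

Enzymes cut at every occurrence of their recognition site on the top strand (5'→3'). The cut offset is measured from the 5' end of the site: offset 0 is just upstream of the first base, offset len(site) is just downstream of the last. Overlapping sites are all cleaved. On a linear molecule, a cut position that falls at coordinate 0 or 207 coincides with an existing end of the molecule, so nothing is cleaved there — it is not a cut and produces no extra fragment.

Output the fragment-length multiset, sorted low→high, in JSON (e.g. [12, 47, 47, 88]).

Site scan:
  OquV (GGGACTTG, off=1): starts [27, 37, 46, 61, 89, 98, 131, 139, 155, 198] → cuts [28, 38, 47, 62, 90, 99, 132, 140, 156, 199]
  ZebIV (TAATGC, off=0): starts [19, 54, 80, 119, 147, 182] → cuts [19, 54, 80, 119, 147, 182]

All cut coordinates (distinct, sorted): [19, 28, 38, 47, 54, 62, 80, 90, 99, 119, 132, 140, 147, 156, 182, 199]

Fragments:
  [0,19): 19 bp
  [19,28): 9 bp
  [28,38): 10 bp
  [38,47): 9 bp
  [47,54): 7 bp
  [54,62): 8 bp
  [62,80): 18 bp
  [80,90): 10 bp
  [90,99): 9 bp
  [99,119): 20 bp
  [119,132): 13 bp
  [132,140): 8 bp
  [140,147): 7 bp
  [147,156): 9 bp
  [156,182): 26 bp
  [182,199): 17 bp
  [199,207): 8 bp

[7,7,8,8,8,9,9,9,9,10,10,13,17,18,19,20,26]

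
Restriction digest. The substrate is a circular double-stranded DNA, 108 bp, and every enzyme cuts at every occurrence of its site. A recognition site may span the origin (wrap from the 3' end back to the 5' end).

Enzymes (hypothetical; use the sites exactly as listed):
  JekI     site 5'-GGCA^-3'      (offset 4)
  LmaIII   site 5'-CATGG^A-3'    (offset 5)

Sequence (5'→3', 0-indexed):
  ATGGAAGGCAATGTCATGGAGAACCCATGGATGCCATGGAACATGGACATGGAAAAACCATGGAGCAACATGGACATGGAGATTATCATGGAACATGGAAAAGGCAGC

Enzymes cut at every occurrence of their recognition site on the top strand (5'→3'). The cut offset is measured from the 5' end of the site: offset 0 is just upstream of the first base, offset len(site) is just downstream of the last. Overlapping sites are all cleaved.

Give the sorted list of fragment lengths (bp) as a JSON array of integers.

[6,6,6,6,7,7,8,9,9,10,11,11,12]

Site scan:
  JekI (GGCA, off=4): starts [6, 102] → cuts [10, 106]
  LmaIII (CATGGA, off=5): starts [14, 25, 34, 41, 47, 58, 68, 74, 86, 93, 107] → cuts [4, 19, 30, 39, 46, 52, 63, 73, 79, 91, 98]

Pooled cuts: [4, 10, 19, 30, 39, 46, 52, 63, 73, 79, 91, 98, 106]

Fragment lengths:
  4→10: 6 bp
  10→19: 9 bp
  19→30: 11 bp
  30→39: 9 bp
  39→46: 7 bp
  46→52: 6 bp
  52→63: 11 bp
  63→73: 10 bp
  73→79: 6 bp
  79→91: 12 bp
  91→98: 7 bp
  98→106: 8 bp
  106→4 (wrap): 108-106+4 = 6 bp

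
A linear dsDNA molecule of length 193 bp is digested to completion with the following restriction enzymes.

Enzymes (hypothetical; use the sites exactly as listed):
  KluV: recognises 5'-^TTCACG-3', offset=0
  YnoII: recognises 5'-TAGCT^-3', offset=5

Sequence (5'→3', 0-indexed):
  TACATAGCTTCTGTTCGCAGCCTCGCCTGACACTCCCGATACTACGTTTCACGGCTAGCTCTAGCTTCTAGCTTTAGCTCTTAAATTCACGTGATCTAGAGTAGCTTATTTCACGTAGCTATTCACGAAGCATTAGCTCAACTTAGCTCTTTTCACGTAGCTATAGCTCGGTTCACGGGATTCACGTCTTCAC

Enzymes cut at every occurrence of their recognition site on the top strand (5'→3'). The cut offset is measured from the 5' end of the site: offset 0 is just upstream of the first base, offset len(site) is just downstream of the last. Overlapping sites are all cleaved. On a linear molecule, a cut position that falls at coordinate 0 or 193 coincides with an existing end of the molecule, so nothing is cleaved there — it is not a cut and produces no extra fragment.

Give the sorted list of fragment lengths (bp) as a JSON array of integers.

Scan for sites:
  KluV TTCACG/0: at [47, 85, 109, 121, 151, 171, 180] ⇒ [47, 85, 109, 121, 151, 171, 180]
  YnoII TAGCT/5: at [4, 55, 61, 68, 74, 101, 115, 133, 143, 157, 163] ⇒ [9, 60, 66, 73, 79, 106, 120, 138, 148, 162, 168]

All cut coordinates (distinct, sorted): [9, 47, 60, 66, 73, 79, 85, 106, 109, 120, 121, 138, 148, 151, 162, 168, 171, 180]

Fragments:
  [0,9): 9 bp
  [9,47): 38 bp
  [47,60): 13 bp
  [60,66): 6 bp
  [66,73): 7 bp
  [73,79): 6 bp
  [79,85): 6 bp
  [85,106): 21 bp
  [106,109): 3 bp
  [109,120): 11 bp
  [120,121): 1 bp
  [121,138): 17 bp
  [138,148): 10 bp
  [148,151): 3 bp
  [151,162): 11 bp
  [162,168): 6 bp
  [168,171): 3 bp
  [171,180): 9 bp
  [180,193): 13 bp

[1,3,3,3,6,6,6,6,7,9,9,10,11,11,13,13,17,21,38]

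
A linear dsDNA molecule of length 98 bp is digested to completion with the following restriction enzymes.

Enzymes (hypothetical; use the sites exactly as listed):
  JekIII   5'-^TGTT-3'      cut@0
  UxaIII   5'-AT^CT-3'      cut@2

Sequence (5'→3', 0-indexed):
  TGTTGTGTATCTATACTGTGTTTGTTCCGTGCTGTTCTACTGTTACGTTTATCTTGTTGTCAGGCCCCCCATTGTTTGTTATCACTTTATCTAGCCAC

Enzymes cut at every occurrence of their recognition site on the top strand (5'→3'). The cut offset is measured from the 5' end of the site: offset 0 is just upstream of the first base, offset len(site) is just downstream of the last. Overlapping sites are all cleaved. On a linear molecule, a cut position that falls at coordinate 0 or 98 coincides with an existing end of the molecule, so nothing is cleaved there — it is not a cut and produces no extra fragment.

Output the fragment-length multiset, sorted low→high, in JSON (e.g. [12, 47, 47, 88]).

Per-enzyme occurrences:
  JekIII (TGTT, off=0): starts [0, 18, 22, 32, 40, 54, 72, 76] → cuts [18, 22, 32, 40, 54, 72, 76] (position 0 is a terminus of the linear molecule — no cut)
  UxaIII (ATCT, off=2): starts [8, 50, 88] → cuts [10, 52, 90]

Pooled cuts: [10, 18, 22, 32, 40, 52, 54, 72, 76, 90]

Fragments:
  [0,10): 10 bp
  [10,18): 8 bp
  [18,22): 4 bp
  [22,32): 10 bp
  [32,40): 8 bp
  [40,52): 12 bp
  [52,54): 2 bp
  [54,72): 18 bp
  [72,76): 4 bp
  [76,90): 14 bp
  [90,98): 8 bp

[2,4,4,8,8,8,10,10,12,14,18]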